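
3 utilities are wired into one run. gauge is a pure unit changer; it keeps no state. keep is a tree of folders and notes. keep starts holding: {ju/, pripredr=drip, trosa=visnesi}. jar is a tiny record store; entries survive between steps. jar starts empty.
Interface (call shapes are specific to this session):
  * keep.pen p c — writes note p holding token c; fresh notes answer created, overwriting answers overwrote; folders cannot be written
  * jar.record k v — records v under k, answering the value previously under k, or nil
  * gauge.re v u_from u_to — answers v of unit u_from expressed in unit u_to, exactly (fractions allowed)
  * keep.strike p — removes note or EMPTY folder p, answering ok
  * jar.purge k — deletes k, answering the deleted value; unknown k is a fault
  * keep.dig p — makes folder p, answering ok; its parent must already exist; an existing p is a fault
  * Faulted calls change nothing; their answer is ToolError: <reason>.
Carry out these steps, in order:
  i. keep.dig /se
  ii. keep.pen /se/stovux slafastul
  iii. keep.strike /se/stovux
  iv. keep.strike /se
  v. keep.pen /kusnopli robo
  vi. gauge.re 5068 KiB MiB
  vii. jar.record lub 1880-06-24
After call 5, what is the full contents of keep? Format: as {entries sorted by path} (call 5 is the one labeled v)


Do: keep.dig[p: /se]
See: ok
Do: keep.pen[p: /se/stovux; c: slafastul]
See: created
Do: keep.strike[p: /se/stovux]
See: ok
Do: keep.strike[p: /se]
See: ok
Do: keep.pen[p: /kusnopli; c: robo]
See: created
Do: gauge.re[v: 5068; u_from: KiB; u_to: MiB]
See: 1267/256
Do: jar.record[k: lub; v: 1880-06-24]
See: nil

Answer: {ju/, kusnopli=robo, pripredr=drip, trosa=visnesi}


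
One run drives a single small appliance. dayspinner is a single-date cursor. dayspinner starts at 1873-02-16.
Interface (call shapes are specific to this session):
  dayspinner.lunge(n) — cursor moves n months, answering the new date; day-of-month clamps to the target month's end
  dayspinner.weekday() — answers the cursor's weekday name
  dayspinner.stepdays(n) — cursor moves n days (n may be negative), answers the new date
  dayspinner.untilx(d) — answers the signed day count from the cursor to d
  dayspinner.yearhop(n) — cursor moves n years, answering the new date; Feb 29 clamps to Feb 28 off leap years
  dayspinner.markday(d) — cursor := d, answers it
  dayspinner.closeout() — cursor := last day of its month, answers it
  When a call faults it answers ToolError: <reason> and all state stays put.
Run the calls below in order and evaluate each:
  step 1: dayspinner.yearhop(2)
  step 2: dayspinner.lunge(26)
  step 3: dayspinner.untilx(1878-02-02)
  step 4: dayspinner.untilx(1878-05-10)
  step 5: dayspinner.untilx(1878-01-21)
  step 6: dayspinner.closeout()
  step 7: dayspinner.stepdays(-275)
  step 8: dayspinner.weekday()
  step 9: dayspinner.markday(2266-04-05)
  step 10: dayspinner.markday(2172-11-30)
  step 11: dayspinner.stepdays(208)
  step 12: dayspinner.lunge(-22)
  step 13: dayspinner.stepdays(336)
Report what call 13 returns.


Answer: 2172-07-27

Derivation:
% dayspinner.yearhop n: 2
:: 1875-02-16
% dayspinner.lunge n: 26
:: 1877-04-16
% dayspinner.untilx d: 1878-02-02
:: 292
% dayspinner.untilx d: 1878-05-10
:: 389
% dayspinner.untilx d: 1878-01-21
:: 280
% dayspinner.closeout
:: 1877-04-30
% dayspinner.stepdays n: -275
:: 1876-07-29
% dayspinner.weekday
:: Saturday
% dayspinner.markday d: 2266-04-05
:: 2266-04-05
% dayspinner.markday d: 2172-11-30
:: 2172-11-30
% dayspinner.stepdays n: 208
:: 2173-06-26
% dayspinner.lunge n: -22
:: 2171-08-26
% dayspinner.stepdays n: 336
:: 2172-07-27


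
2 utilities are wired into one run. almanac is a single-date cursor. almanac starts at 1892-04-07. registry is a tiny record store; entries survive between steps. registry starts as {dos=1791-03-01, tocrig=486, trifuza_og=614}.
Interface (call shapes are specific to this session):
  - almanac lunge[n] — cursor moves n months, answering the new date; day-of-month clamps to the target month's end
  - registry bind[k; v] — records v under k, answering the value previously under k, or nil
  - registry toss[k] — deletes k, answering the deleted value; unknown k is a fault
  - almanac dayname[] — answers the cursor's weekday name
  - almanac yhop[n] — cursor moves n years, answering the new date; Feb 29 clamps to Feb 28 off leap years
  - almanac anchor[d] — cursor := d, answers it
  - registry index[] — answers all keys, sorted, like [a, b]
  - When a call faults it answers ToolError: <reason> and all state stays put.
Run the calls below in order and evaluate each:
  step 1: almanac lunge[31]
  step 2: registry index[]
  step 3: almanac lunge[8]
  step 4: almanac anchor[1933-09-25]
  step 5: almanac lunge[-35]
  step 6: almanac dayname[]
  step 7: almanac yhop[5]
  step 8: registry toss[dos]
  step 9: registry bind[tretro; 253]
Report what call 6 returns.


Answer: Saturday

Derivation:
Act: almanac lunge[31]
Obs: 1894-11-07
Act: registry index[]
Obs: [dos, tocrig, trifuza_og]
Act: almanac lunge[8]
Obs: 1895-07-07
Act: almanac anchor[1933-09-25]
Obs: 1933-09-25
Act: almanac lunge[-35]
Obs: 1930-10-25
Act: almanac dayname[]
Obs: Saturday
Act: almanac yhop[5]
Obs: 1935-10-25
Act: registry toss[dos]
Obs: 1791-03-01
Act: registry bind[tretro; 253]
Obs: nil


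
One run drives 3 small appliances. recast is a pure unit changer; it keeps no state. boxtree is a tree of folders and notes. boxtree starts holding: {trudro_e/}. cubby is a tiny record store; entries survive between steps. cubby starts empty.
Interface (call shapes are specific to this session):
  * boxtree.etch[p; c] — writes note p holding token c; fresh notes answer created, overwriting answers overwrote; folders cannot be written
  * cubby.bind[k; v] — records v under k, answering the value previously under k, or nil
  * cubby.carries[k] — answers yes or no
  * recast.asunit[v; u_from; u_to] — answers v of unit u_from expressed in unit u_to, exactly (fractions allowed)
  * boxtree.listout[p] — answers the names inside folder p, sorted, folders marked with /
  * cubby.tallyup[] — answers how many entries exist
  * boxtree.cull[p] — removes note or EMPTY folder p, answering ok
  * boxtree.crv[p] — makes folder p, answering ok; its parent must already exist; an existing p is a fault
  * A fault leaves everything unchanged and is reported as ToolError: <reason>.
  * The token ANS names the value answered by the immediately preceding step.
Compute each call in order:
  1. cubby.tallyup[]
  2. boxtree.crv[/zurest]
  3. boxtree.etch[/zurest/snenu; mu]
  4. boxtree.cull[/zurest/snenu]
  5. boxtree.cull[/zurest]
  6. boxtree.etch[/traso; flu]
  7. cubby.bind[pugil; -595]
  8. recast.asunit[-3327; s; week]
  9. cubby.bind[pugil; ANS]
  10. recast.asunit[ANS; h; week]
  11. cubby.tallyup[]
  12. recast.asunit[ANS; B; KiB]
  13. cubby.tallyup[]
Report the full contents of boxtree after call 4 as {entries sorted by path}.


I run cubby.tallyup(), and observe 0.
Using boxtree.crv(p='/zurest'), giving ok.
Using boxtree.etch(p='/zurest/snenu', c='mu'), which returns created.
Invoking boxtree.cull(p='/zurest/snenu'), and get ok.
I use boxtree.cull(p='/zurest'), giving ok.
I invoke boxtree.etch(p='/traso', c='flu'), and observe created.
Then cubby.bind(k='pugil', v='-595'): nil.
I call recast.asunit(v='-3327', u_from='s', u_to='week'), and get -1109/201600.
Using cubby.bind(k='pugil', v='ANS'), — result: -595.
Now I run recast.asunit(v='ANS', u_from='h', u_to='week'), and observe -85/24.
I run cubby.tallyup, which returns 1.
Then recast.asunit(v='ANS', u_from='B', u_to='KiB'), and see 1/1024.
I run cubby.tallyup(), yielding 1.

Answer: {trudro_e/, zurest/}


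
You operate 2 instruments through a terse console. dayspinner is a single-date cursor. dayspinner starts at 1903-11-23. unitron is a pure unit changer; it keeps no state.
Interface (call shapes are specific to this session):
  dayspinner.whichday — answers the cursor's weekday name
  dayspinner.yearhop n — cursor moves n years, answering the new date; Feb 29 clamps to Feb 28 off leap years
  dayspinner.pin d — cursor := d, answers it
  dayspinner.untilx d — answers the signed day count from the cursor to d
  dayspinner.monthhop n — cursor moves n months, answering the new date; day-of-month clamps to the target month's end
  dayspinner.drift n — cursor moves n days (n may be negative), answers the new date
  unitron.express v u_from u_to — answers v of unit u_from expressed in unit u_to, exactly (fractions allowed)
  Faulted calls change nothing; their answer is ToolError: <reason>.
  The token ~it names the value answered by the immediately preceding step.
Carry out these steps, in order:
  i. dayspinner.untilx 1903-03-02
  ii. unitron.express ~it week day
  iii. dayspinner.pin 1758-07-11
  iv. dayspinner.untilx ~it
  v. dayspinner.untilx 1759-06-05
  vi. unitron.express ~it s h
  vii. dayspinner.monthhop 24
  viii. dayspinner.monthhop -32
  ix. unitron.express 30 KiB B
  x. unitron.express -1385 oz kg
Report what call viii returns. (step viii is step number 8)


>> untilx(d='1903-03-02')
<< -266
>> express(v='~it', u_from='week', u_to='day')
<< -1862
>> pin(d='1758-07-11')
<< 1758-07-11
>> untilx(d='~it')
<< 0
>> untilx(d='1759-06-05')
<< 329
>> express(v='~it', u_from='s', u_to='h')
<< 329/3600
>> monthhop(n='24')
<< 1760-07-11
>> monthhop(n='-32')
<< 1757-11-11
>> express(v='30', u_from='KiB', u_to='B')
<< 30720
>> express(v='-1385', u_from='oz', u_to='kg')
<< -12564508649/320000000

Answer: 1757-11-11


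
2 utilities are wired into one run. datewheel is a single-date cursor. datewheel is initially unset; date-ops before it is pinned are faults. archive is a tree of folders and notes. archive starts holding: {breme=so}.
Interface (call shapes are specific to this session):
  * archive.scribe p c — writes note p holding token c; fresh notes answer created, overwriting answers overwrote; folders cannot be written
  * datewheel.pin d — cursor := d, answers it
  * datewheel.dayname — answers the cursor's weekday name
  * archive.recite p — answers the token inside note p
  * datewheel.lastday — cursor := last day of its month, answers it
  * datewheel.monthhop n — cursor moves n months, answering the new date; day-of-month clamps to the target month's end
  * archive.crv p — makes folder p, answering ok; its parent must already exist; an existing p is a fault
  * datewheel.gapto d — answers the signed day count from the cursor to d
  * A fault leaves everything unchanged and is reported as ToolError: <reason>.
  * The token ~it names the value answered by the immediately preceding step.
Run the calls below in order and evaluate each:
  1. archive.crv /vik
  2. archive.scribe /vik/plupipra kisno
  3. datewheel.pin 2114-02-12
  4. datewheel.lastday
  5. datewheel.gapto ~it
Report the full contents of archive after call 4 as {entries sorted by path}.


Answer: {breme=so, vik/, vik/plupipra=kisno}

Derivation:
% archive.crv(p='/vik') => ok
% archive.scribe(p='/vik/plupipra', c='kisno') => created
% datewheel.pin(d='2114-02-12') => 2114-02-12
% datewheel.lastday() => 2114-02-28
% datewheel.gapto(d='~it') => 0


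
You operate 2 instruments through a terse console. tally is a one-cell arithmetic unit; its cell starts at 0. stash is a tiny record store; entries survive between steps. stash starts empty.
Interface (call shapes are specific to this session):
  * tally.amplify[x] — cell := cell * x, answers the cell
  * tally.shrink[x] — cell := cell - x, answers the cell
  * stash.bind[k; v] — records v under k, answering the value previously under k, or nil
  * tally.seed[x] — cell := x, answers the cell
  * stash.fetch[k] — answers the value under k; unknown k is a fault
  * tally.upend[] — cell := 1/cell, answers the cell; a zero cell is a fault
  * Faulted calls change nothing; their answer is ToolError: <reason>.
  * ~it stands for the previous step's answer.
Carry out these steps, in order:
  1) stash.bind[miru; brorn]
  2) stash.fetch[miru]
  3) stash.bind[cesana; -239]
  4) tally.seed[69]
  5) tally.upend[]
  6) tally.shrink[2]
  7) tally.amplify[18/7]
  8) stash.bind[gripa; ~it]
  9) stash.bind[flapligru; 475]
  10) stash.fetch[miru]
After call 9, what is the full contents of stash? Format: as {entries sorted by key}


-- stash.bind(k→miru, v→brorn) -> nil
-- stash.fetch(k→miru) -> brorn
-- stash.bind(k→cesana, v→-239) -> nil
-- tally.seed(x→69) -> 69
-- tally.upend() -> 1/69
-- tally.shrink(x→2) -> -137/69
-- tally.amplify(x→18/7) -> -822/161
-- stash.bind(k→gripa, v→~it) -> nil
-- stash.bind(k→flapligru, v→475) -> nil
-- stash.fetch(k→miru) -> brorn

Answer: {cesana=-239, flapligru=475, gripa=-822/161, miru=brorn}


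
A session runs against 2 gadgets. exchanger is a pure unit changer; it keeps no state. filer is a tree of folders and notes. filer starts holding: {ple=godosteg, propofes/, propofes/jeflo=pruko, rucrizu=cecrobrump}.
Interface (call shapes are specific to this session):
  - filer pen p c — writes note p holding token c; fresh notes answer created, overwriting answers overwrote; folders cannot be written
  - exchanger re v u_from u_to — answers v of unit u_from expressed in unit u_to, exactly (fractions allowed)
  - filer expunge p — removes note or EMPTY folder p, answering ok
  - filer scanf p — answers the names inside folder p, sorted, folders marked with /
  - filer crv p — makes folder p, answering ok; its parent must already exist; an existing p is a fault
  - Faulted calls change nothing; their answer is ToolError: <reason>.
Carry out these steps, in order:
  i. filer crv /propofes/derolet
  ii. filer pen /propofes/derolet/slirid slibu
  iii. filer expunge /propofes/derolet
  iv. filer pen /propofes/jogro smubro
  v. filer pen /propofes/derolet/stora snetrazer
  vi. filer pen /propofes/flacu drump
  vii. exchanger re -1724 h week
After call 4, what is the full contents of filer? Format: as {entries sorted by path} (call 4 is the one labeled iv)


>> filer crv(/propofes/derolet)
<< ok
>> filer pen(/propofes/derolet/slirid, slibu)
<< created
>> filer expunge(/propofes/derolet)
<< ToolError: not empty
>> filer pen(/propofes/jogro, smubro)
<< created
>> filer pen(/propofes/derolet/stora, snetrazer)
<< created
>> filer pen(/propofes/flacu, drump)
<< created
>> exchanger re(-1724, h, week)
<< -431/42

Answer: {ple=godosteg, propofes/, propofes/derolet/, propofes/derolet/slirid=slibu, propofes/jeflo=pruko, propofes/jogro=smubro, rucrizu=cecrobrump}


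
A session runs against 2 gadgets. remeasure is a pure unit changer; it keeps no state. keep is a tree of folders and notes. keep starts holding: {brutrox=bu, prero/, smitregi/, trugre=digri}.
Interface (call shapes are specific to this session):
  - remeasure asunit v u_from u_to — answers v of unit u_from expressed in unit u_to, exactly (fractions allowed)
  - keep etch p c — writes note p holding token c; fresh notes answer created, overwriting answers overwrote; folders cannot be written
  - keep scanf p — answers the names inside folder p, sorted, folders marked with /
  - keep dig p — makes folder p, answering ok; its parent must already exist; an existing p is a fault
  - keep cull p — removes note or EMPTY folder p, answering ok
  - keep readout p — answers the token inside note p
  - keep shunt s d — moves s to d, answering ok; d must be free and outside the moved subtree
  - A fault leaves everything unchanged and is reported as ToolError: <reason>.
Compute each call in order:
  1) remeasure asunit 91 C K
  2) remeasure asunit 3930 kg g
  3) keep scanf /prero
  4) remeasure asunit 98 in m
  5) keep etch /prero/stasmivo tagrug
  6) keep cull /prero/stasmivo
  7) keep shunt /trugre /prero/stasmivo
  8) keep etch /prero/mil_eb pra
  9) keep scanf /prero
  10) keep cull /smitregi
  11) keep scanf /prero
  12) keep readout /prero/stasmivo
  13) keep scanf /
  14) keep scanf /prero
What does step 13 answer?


Do: remeasure asunit[91; C; K]
See: 7283/20
Do: remeasure asunit[3930; kg; g]
See: 3930000
Do: keep scanf[/prero]
See: []
Do: remeasure asunit[98; in; m]
See: 6223/2500
Do: keep etch[/prero/stasmivo; tagrug]
See: created
Do: keep cull[/prero/stasmivo]
See: ok
Do: keep shunt[/trugre; /prero/stasmivo]
See: ok
Do: keep etch[/prero/mil_eb; pra]
See: created
Do: keep scanf[/prero]
See: [mil_eb, stasmivo]
Do: keep cull[/smitregi]
See: ok
Do: keep scanf[/prero]
See: [mil_eb, stasmivo]
Do: keep readout[/prero/stasmivo]
See: digri
Do: keep scanf[/]
See: [brutrox, prero/]
Do: keep scanf[/prero]
See: [mil_eb, stasmivo]

Answer: [brutrox, prero/]


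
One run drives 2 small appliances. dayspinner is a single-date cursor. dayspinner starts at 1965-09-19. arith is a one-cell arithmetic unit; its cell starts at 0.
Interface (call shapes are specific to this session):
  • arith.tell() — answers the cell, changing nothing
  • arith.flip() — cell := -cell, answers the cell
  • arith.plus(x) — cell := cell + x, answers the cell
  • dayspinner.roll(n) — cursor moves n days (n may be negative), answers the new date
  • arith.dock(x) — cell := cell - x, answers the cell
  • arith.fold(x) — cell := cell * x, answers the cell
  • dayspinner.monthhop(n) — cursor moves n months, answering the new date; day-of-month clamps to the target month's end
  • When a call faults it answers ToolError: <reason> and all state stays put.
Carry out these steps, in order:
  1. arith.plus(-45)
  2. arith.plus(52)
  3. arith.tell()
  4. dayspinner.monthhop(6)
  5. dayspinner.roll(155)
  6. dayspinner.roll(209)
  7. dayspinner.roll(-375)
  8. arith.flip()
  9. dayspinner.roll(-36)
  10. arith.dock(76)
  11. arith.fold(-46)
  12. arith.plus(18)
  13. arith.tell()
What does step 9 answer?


Answer: 1966-01-31

Derivation:
;; arith.plus(x→-45) => -45
;; arith.plus(x→52) => 7
;; arith.tell() => 7
;; dayspinner.monthhop(n→6) => 1966-03-19
;; dayspinner.roll(n→155) => 1966-08-21
;; dayspinner.roll(n→209) => 1967-03-18
;; dayspinner.roll(n→-375) => 1966-03-08
;; arith.flip() => -7
;; dayspinner.roll(n→-36) => 1966-01-31
;; arith.dock(x→76) => -83
;; arith.fold(x→-46) => 3818
;; arith.plus(x→18) => 3836
;; arith.tell() => 3836


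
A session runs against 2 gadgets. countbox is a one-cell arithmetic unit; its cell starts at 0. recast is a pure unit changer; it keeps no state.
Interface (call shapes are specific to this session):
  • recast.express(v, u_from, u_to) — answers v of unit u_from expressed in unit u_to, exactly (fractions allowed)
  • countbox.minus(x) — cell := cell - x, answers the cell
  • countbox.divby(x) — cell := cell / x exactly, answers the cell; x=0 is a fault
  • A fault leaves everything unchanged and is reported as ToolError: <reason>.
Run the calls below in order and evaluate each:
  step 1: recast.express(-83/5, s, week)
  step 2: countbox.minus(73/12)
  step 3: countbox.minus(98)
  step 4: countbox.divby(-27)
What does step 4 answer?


! 1. recast.express(v='-83/5', u_from='s', u_to='week') ~> -83/3024000
! 2. countbox.minus(x='73/12') ~> -73/12
! 3. countbox.minus(x='98') ~> -1249/12
! 4. countbox.divby(x='-27') ~> 1249/324

Answer: 1249/324


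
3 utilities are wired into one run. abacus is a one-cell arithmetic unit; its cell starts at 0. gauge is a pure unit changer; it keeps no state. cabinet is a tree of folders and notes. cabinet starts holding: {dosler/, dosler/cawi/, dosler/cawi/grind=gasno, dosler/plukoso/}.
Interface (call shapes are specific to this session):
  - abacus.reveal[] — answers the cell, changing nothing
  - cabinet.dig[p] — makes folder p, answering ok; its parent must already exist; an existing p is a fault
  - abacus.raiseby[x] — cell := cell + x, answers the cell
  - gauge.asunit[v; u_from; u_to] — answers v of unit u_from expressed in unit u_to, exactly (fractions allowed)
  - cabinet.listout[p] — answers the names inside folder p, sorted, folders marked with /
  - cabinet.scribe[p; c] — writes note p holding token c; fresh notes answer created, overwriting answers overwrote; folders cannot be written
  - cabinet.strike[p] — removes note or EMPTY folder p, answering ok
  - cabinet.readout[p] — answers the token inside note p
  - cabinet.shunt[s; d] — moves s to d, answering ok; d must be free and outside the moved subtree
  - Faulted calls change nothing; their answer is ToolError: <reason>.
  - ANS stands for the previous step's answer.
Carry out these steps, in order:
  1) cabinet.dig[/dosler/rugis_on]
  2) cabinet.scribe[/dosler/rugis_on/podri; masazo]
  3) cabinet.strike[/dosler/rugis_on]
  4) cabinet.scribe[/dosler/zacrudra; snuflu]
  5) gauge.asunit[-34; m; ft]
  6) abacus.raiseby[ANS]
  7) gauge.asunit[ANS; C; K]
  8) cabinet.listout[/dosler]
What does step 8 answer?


Answer: [cawi/, plukoso/, rugis_on/, zacrudra]

Derivation:
$ cabinet.dig /dosler/rugis_on
  ok
$ cabinet.scribe /dosler/rugis_on/podri masazo
  created
$ cabinet.strike /dosler/rugis_on
  ToolError: not empty
$ cabinet.scribe /dosler/zacrudra snuflu
  created
$ gauge.asunit -34 m ft
  -42500/381
$ abacus.raiseby ANS
  -42500/381
$ gauge.asunit ANS C K
  1231403/7620
$ cabinet.listout /dosler
  [cawi/, plukoso/, rugis_on/, zacrudra]


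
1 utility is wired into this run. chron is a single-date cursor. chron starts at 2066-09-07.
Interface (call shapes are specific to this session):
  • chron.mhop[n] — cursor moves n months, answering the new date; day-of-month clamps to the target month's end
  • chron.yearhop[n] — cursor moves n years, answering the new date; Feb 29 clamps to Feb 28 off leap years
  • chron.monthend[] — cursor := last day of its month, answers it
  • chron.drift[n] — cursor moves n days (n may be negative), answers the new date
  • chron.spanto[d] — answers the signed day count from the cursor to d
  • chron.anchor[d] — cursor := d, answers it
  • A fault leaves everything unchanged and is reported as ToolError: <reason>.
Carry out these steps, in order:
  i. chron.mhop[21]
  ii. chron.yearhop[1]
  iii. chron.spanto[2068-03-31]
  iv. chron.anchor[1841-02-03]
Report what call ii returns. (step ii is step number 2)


Step: mhop[n='21']
Result: 2068-06-07
Step: yearhop[n='1']
Result: 2069-06-07
Step: spanto[d='2068-03-31']
Result: -433
Step: anchor[d='1841-02-03']
Result: 1841-02-03

Answer: 2069-06-07


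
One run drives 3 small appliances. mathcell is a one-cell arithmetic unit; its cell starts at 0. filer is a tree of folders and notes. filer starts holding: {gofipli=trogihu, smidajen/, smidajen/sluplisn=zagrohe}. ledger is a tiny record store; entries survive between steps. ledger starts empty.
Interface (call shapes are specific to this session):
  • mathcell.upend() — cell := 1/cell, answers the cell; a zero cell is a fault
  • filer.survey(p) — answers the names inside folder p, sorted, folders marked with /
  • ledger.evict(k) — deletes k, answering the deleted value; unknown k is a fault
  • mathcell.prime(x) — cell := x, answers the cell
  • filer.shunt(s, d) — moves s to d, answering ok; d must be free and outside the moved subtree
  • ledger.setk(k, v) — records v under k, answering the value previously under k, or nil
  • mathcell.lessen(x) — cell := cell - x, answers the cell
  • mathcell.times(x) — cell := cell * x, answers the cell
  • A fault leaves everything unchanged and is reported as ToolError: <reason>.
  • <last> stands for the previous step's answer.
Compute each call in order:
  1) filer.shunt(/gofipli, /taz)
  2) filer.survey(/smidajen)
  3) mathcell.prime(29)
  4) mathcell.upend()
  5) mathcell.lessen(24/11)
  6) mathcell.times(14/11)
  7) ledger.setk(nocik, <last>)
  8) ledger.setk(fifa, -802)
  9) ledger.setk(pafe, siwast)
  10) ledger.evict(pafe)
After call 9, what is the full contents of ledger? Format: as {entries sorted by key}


Using filer.shunt on s='/gofipli', d='/taz', and get ok.
Then filer.survey on p='/smidajen', and get [sluplisn].
Calling mathcell.prime on x='29', giving 29.
Then mathcell.upend(), which returns 1/29.
Using mathcell.lessen on x='24/11', yielding -685/319.
I run mathcell.times on x='14/11', → -9590/3509.
I try ledger.setk on k='nocik', v='<last>', yielding nil.
Next I call ledger.setk on k='fifa', v='-802', — result: nil.
I use ledger.setk on k='pafe', v='siwast', and see nil.
I call ledger.evict on k='pafe', → siwast.

Answer: {fifa=-802, nocik=-9590/3509, pafe=siwast}


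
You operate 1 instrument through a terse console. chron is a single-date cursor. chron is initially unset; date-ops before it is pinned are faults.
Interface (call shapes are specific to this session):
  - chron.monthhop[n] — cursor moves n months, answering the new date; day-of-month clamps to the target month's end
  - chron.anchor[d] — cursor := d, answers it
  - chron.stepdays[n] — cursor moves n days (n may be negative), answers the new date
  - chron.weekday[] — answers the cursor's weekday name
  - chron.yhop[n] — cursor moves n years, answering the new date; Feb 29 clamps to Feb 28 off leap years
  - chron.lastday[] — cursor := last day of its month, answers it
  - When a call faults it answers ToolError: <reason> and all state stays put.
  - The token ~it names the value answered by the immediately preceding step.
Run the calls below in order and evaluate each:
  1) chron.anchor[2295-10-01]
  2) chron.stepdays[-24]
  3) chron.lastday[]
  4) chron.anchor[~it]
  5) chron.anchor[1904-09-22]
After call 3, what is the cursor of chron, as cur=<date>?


Answer: cur=2295-09-30

Derivation:
[in] anchor 2295-10-01
= 2295-10-01
[in] stepdays -24
= 2295-09-07
[in] lastday
= 2295-09-30
[in] anchor ~it
= 2295-09-30
[in] anchor 1904-09-22
= 1904-09-22


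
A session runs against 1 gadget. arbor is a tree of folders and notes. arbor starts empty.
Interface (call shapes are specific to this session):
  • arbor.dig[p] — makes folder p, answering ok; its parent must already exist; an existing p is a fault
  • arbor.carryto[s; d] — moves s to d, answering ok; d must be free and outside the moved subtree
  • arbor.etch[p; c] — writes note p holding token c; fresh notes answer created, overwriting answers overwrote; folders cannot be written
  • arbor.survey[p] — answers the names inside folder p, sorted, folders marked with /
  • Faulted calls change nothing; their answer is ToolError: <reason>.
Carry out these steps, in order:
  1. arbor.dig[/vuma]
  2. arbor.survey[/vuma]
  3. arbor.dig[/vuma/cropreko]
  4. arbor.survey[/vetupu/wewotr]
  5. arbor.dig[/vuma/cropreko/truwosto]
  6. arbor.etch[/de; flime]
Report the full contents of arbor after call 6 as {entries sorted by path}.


Answer: {de=flime, vuma/, vuma/cropreko/, vuma/cropreko/truwosto/}

Derivation:
Now I run dig with p: /vuma, giving ok.
Invoking survey with p: /vuma, giving [].
I call dig with p: /vuma/cropreko, giving ok.
I run survey with p: /vetupu/wewotr, and observe ToolError: not found.
I use dig with p: /vuma/cropreko/truwosto: ok.
Now I run etch with p: /de, c: flime: created.


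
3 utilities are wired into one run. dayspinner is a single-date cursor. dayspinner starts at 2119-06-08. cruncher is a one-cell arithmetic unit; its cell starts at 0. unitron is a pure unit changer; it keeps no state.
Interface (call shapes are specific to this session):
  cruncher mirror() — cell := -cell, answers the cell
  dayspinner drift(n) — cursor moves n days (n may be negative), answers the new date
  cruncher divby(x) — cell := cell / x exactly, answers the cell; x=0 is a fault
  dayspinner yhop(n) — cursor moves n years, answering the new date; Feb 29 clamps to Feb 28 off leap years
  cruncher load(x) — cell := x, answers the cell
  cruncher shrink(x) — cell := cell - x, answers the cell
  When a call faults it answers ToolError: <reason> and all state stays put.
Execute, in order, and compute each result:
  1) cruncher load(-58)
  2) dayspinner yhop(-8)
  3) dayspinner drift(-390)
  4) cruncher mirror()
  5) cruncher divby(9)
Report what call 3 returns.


>> cruncher load(x: -58)
<< -58
>> dayspinner yhop(n: -8)
<< 2111-06-08
>> dayspinner drift(n: -390)
<< 2110-05-14
>> cruncher mirror()
<< 58
>> cruncher divby(x: 9)
<< 58/9

Answer: 2110-05-14


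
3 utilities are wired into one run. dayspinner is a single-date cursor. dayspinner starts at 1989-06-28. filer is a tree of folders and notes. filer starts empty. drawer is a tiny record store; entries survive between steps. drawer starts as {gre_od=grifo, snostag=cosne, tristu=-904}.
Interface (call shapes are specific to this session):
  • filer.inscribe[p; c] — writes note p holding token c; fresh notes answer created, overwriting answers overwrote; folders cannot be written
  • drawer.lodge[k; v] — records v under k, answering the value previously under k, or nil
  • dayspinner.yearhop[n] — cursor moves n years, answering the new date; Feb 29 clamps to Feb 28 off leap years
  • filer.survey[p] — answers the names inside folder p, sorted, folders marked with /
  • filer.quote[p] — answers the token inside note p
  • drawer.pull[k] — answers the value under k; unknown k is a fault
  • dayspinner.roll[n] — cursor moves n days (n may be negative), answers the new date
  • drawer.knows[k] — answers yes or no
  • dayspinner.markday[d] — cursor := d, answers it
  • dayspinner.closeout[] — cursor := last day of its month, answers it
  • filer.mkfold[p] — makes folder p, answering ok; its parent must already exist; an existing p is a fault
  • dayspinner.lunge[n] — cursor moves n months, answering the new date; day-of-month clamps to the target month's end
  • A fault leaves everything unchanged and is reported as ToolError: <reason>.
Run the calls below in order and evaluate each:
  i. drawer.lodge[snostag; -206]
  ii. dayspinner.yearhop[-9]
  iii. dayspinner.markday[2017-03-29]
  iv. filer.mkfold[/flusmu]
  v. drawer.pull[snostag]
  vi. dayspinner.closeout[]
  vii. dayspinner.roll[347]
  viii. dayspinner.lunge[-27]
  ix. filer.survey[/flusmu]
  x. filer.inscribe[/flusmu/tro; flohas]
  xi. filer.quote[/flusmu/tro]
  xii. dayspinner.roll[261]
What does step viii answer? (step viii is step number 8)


>>> drawer.lodge k: snostag v: -206
= cosne
>>> dayspinner.yearhop n: -9
= 1980-06-28
>>> dayspinner.markday d: 2017-03-29
= 2017-03-29
>>> filer.mkfold p: /flusmu
= ok
>>> drawer.pull k: snostag
= -206
>>> dayspinner.closeout
= 2017-03-31
>>> dayspinner.roll n: 347
= 2018-03-13
>>> dayspinner.lunge n: -27
= 2015-12-13
>>> filer.survey p: /flusmu
= []
>>> filer.inscribe p: /flusmu/tro c: flohas
= created
>>> filer.quote p: /flusmu/tro
= flohas
>>> dayspinner.roll n: 261
= 2016-08-30

Answer: 2015-12-13


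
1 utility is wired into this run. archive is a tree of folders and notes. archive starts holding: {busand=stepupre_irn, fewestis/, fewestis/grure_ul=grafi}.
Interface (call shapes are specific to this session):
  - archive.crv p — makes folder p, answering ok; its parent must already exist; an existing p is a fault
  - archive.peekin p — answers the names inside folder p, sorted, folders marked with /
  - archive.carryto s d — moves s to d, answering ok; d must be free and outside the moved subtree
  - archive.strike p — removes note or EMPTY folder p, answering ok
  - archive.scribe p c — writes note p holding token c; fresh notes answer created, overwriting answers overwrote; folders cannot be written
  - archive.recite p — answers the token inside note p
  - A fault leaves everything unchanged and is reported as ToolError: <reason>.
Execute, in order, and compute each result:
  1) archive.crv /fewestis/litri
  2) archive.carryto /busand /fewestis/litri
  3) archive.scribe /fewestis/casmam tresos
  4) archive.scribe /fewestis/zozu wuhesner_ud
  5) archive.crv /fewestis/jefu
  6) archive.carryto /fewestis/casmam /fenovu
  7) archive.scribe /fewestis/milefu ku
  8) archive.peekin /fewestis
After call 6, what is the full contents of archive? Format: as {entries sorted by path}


Step: crv[p=/fewestis/litri]
Result: ok
Step: carryto[s=/busand; d=/fewestis/litri]
Result: ToolError: exists
Step: scribe[p=/fewestis/casmam; c=tresos]
Result: created
Step: scribe[p=/fewestis/zozu; c=wuhesner_ud]
Result: created
Step: crv[p=/fewestis/jefu]
Result: ok
Step: carryto[s=/fewestis/casmam; d=/fenovu]
Result: ok
Step: scribe[p=/fewestis/milefu; c=ku]
Result: created
Step: peekin[p=/fewestis]
Result: [grure_ul, jefu/, litri/, milefu, zozu]

Answer: {busand=stepupre_irn, fenovu=tresos, fewestis/, fewestis/grure_ul=grafi, fewestis/jefu/, fewestis/litri/, fewestis/zozu=wuhesner_ud}


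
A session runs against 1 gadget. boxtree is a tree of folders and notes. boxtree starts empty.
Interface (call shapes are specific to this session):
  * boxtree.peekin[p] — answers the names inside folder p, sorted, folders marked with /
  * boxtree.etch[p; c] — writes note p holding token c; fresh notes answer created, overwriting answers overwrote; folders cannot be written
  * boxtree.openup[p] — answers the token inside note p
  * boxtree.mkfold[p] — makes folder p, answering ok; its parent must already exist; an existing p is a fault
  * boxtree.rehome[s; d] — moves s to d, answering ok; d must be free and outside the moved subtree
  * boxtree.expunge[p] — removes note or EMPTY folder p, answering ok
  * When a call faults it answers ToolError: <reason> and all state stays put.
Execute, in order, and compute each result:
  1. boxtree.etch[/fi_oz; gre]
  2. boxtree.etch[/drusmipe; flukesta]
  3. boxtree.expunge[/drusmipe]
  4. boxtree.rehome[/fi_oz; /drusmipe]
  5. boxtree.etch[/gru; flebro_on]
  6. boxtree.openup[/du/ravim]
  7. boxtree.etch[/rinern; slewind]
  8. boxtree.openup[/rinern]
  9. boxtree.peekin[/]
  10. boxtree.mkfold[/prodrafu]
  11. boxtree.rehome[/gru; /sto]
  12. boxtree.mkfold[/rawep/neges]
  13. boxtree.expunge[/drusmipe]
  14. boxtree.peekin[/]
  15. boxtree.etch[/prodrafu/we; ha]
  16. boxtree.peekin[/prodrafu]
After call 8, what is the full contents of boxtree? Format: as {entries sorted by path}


Act: boxtree.etch[p='/fi_oz'; c='gre']
Obs: created
Act: boxtree.etch[p='/drusmipe'; c='flukesta']
Obs: created
Act: boxtree.expunge[p='/drusmipe']
Obs: ok
Act: boxtree.rehome[s='/fi_oz'; d='/drusmipe']
Obs: ok
Act: boxtree.etch[p='/gru'; c='flebro_on']
Obs: created
Act: boxtree.openup[p='/du/ravim']
Obs: ToolError: not found
Act: boxtree.etch[p='/rinern'; c='slewind']
Obs: created
Act: boxtree.openup[p='/rinern']
Obs: slewind
Act: boxtree.peekin[p='/']
Obs: [drusmipe, gru, rinern]
Act: boxtree.mkfold[p='/prodrafu']
Obs: ok
Act: boxtree.rehome[s='/gru'; d='/sto']
Obs: ok
Act: boxtree.mkfold[p='/rawep/neges']
Obs: ToolError: no parent
Act: boxtree.expunge[p='/drusmipe']
Obs: ok
Act: boxtree.peekin[p='/']
Obs: [prodrafu/, rinern, sto]
Act: boxtree.etch[p='/prodrafu/we'; c='ha']
Obs: created
Act: boxtree.peekin[p='/prodrafu']
Obs: [we]

Answer: {drusmipe=gre, gru=flebro_on, rinern=slewind}


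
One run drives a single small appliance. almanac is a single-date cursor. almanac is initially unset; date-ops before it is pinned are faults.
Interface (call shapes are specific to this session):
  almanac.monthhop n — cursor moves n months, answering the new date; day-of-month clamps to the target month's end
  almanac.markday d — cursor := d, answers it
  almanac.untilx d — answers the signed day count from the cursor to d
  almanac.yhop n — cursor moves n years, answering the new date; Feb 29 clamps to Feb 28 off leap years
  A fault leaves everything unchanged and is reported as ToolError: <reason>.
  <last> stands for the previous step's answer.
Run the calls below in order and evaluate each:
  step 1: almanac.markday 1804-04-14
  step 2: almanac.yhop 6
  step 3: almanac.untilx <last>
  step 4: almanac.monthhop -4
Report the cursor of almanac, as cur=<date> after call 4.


% almanac.markday(d=1804-04-14) -> 1804-04-14
% almanac.yhop(n=6) -> 1810-04-14
% almanac.untilx(d=<last>) -> 0
% almanac.monthhop(n=-4) -> 1809-12-14

Answer: cur=1809-12-14


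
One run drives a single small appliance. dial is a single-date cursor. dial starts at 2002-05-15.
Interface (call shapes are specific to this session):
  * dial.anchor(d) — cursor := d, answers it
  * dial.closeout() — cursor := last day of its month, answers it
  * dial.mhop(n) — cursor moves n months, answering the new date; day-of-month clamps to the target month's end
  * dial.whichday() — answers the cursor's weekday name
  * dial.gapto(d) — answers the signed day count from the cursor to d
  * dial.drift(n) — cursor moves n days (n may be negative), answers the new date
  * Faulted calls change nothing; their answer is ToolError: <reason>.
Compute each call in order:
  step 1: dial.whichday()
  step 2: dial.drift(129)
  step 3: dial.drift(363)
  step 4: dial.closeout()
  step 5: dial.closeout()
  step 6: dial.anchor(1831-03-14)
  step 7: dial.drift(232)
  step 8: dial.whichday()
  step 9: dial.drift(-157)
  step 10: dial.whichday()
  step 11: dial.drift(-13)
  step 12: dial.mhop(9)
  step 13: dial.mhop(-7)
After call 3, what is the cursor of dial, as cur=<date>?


! 1. dial.whichday() ~> Wednesday
! 2. dial.drift(n=129) ~> 2002-09-21
! 3. dial.drift(n=363) ~> 2003-09-19
! 4. dial.closeout() ~> 2003-09-30
! 5. dial.closeout() ~> 2003-09-30
! 6. dial.anchor(d=1831-03-14) ~> 1831-03-14
! 7. dial.drift(n=232) ~> 1831-11-01
! 8. dial.whichday() ~> Tuesday
! 9. dial.drift(n=-157) ~> 1831-05-28
! 10. dial.whichday() ~> Saturday
! 11. dial.drift(n=-13) ~> 1831-05-15
! 12. dial.mhop(n=9) ~> 1832-02-15
! 13. dial.mhop(n=-7) ~> 1831-07-15

Answer: cur=2003-09-19


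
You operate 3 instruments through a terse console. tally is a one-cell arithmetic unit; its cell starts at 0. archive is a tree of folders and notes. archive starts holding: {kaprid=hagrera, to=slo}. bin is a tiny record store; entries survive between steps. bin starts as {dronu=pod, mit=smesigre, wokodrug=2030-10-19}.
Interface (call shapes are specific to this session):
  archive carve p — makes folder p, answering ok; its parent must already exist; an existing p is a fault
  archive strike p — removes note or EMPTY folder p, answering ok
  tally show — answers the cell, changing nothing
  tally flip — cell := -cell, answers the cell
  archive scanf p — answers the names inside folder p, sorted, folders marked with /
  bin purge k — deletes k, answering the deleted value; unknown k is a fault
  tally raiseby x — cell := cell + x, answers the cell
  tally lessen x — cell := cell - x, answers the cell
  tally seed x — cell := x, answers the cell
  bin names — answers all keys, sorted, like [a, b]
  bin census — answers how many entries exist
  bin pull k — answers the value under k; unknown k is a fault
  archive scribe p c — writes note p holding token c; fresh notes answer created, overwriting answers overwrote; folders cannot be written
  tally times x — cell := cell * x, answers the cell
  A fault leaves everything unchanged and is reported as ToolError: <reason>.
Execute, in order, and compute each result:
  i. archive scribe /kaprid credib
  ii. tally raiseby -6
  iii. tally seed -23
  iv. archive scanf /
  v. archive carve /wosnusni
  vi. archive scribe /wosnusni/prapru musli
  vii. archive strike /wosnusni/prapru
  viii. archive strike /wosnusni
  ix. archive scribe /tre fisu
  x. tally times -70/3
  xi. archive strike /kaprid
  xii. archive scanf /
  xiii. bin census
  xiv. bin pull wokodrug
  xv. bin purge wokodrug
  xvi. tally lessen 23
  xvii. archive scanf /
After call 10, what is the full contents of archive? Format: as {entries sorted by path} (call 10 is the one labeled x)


// 1. archive scribe(p→/kaprid, c→credib) -> overwrote
// 2. tally raiseby(x→-6) -> -6
// 3. tally seed(x→-23) -> -23
// 4. archive scanf(p→/) -> [kaprid, to]
// 5. archive carve(p→/wosnusni) -> ok
// 6. archive scribe(p→/wosnusni/prapru, c→musli) -> created
// 7. archive strike(p→/wosnusni/prapru) -> ok
// 8. archive strike(p→/wosnusni) -> ok
// 9. archive scribe(p→/tre, c→fisu) -> created
// 10. tally times(x→-70/3) -> 1610/3
// 11. archive strike(p→/kaprid) -> ok
// 12. archive scanf(p→/) -> [to, tre]
// 13. bin census() -> 3
// 14. bin pull(k→wokodrug) -> 2030-10-19
// 15. bin purge(k→wokodrug) -> 2030-10-19
// 16. tally lessen(x→23) -> 1541/3
// 17. archive scanf(p→/) -> [to, tre]

Answer: {kaprid=credib, to=slo, tre=fisu}
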